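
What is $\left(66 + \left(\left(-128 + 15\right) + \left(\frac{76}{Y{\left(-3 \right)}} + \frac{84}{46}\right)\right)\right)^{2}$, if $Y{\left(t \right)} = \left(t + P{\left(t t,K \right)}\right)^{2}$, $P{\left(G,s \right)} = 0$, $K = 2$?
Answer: $\frac{57805609}{42849} \approx 1349.1$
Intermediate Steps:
$Y{\left(t \right)} = t^{2}$ ($Y{\left(t \right)} = \left(t + 0\right)^{2} = t^{2}$)
$\left(66 + \left(\left(-128 + 15\right) + \left(\frac{76}{Y{\left(-3 \right)}} + \frac{84}{46}\right)\right)\right)^{2} = \left(66 + \left(\left(-128 + 15\right) + \left(\frac{76}{\left(-3\right)^{2}} + \frac{84}{46}\right)\right)\right)^{2} = \left(66 - \left(\frac{2557}{23} - \frac{76}{9}\right)\right)^{2} = \left(66 + \left(-113 + \left(76 \cdot \frac{1}{9} + \frac{42}{23}\right)\right)\right)^{2} = \left(66 + \left(-113 + \left(\frac{76}{9} + \frac{42}{23}\right)\right)\right)^{2} = \left(66 + \left(-113 + \frac{2126}{207}\right)\right)^{2} = \left(66 - \frac{21265}{207}\right)^{2} = \left(- \frac{7603}{207}\right)^{2} = \frac{57805609}{42849}$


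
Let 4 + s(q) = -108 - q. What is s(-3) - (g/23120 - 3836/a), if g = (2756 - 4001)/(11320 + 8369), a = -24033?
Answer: -79614137767357/729336949296 ≈ -109.16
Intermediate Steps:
s(q) = -112 - q (s(q) = -4 + (-108 - q) = -112 - q)
g = -415/6563 (g = -1245/19689 = -1245*1/19689 = -415/6563 ≈ -0.063233)
s(-3) - (g/23120 - 3836/a) = (-112 - 1*(-3)) - (-415/6563/23120 - 3836/(-24033)) = (-112 + 3) - (-415/6563*1/23120 - 3836*(-1/24033)) = -109 - (-83/30347312 + 3836/24033) = -109 - 1*116410294093/729336949296 = -109 - 116410294093/729336949296 = -79614137767357/729336949296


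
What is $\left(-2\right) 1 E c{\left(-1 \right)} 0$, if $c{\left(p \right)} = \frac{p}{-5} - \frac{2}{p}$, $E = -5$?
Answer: $0$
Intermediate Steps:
$c{\left(p \right)} = - \frac{2}{p} - \frac{p}{5}$ ($c{\left(p \right)} = p \left(- \frac{1}{5}\right) - \frac{2}{p} = - \frac{p}{5} - \frac{2}{p} = - \frac{2}{p} - \frac{p}{5}$)
$\left(-2\right) 1 E c{\left(-1 \right)} 0 = \left(-2\right) 1 \left(-5\right) \left(- \frac{2}{-1} - - \frac{1}{5}\right) 0 = \left(-2\right) \left(-5\right) \left(\left(-2\right) \left(-1\right) + \frac{1}{5}\right) 0 = 10 \left(2 + \frac{1}{5}\right) 0 = 10 \cdot \frac{11}{5} \cdot 0 = 22 \cdot 0 = 0$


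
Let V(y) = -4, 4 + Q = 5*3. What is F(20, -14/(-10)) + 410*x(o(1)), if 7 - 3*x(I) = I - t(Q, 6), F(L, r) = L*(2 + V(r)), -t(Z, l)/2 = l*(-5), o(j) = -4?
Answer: 28990/3 ≈ 9663.3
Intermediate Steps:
Q = 11 (Q = -4 + 5*3 = -4 + 15 = 11)
t(Z, l) = 10*l (t(Z, l) = -2*l*(-5) = -(-10)*l = 10*l)
F(L, r) = -2*L (F(L, r) = L*(2 - 4) = L*(-2) = -2*L)
x(I) = 67/3 - I/3 (x(I) = 7/3 - (I - 10*6)/3 = 7/3 - (I - 1*60)/3 = 7/3 - (I - 60)/3 = 7/3 - (-60 + I)/3 = 7/3 + (20 - I/3) = 67/3 - I/3)
F(20, -14/(-10)) + 410*x(o(1)) = -2*20 + 410*(67/3 - 1/3*(-4)) = -40 + 410*(67/3 + 4/3) = -40 + 410*(71/3) = -40 + 29110/3 = 28990/3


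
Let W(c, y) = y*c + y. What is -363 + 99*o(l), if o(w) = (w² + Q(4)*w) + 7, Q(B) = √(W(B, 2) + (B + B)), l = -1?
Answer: 429 - 297*√2 ≈ 8.9786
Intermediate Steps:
W(c, y) = y + c*y (W(c, y) = c*y + y = y + c*y)
Q(B) = √(2 + 4*B) (Q(B) = √(2*(1 + B) + (B + B)) = √((2 + 2*B) + 2*B) = √(2 + 4*B))
o(w) = 7 + w² + 3*w*√2 (o(w) = (w² + √(2 + 4*4)*w) + 7 = (w² + √(2 + 16)*w) + 7 = (w² + √18*w) + 7 = (w² + (3*√2)*w) + 7 = (w² + 3*w*√2) + 7 = 7 + w² + 3*w*√2)
-363 + 99*o(l) = -363 + 99*(7 + (-1)² + 3*(-1)*√2) = -363 + 99*(7 + 1 - 3*√2) = -363 + 99*(8 - 3*√2) = -363 + (792 - 297*√2) = 429 - 297*√2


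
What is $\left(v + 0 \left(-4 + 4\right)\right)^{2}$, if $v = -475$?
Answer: $225625$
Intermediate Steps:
$\left(v + 0 \left(-4 + 4\right)\right)^{2} = \left(-475 + 0 \left(-4 + 4\right)\right)^{2} = \left(-475 + 0 \cdot 0\right)^{2} = \left(-475 + 0\right)^{2} = \left(-475\right)^{2} = 225625$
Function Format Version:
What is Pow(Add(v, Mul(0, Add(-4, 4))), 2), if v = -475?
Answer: 225625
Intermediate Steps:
Pow(Add(v, Mul(0, Add(-4, 4))), 2) = Pow(Add(-475, Mul(0, Add(-4, 4))), 2) = Pow(Add(-475, Mul(0, 0)), 2) = Pow(Add(-475, 0), 2) = Pow(-475, 2) = 225625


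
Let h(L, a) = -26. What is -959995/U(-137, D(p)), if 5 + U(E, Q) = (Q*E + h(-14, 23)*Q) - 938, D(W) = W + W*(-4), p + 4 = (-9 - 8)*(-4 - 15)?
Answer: -959995/155048 ≈ -6.1916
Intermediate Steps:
p = 319 (p = -4 + (-9 - 8)*(-4 - 15) = -4 - 17*(-19) = -4 + 323 = 319)
D(W) = -3*W (D(W) = W - 4*W = -3*W)
U(E, Q) = -943 - 26*Q + E*Q (U(E, Q) = -5 + ((Q*E - 26*Q) - 938) = -5 + ((E*Q - 26*Q) - 938) = -5 + ((-26*Q + E*Q) - 938) = -5 + (-938 - 26*Q + E*Q) = -943 - 26*Q + E*Q)
-959995/U(-137, D(p)) = -959995/(-943 - (-78)*319 - (-411)*319) = -959995/(-943 - 26*(-957) - 137*(-957)) = -959995/(-943 + 24882 + 131109) = -959995/155048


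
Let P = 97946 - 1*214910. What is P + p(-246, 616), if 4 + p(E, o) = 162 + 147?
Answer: -116659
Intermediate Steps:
p(E, o) = 305 (p(E, o) = -4 + (162 + 147) = -4 + 309 = 305)
P = -116964 (P = 97946 - 214910 = -116964)
P + p(-246, 616) = -116964 + 305 = -116659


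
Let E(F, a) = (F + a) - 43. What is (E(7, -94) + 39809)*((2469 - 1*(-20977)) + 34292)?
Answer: 2290986102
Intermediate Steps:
E(F, a) = -43 + F + a
(E(7, -94) + 39809)*((2469 - 1*(-20977)) + 34292) = ((-43 + 7 - 94) + 39809)*((2469 - 1*(-20977)) + 34292) = (-130 + 39809)*((2469 + 20977) + 34292) = 39679*(23446 + 34292) = 39679*57738 = 2290986102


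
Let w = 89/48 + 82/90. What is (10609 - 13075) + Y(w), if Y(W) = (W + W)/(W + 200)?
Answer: -360009824/145991 ≈ -2466.0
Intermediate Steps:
w = 1991/720 (w = 89*(1/48) + 82*(1/90) = 89/48 + 41/45 = 1991/720 ≈ 2.7653)
Y(W) = 2*W/(200 + W) (Y(W) = (2*W)/(200 + W) = 2*W/(200 + W))
(10609 - 13075) + Y(w) = (10609 - 13075) + 2*(1991/720)/(200 + 1991/720) = -2466 + 2*(1991/720)/(145991/720) = -2466 + 2*(1991/720)*(720/145991) = -2466 + 3982/145991 = -360009824/145991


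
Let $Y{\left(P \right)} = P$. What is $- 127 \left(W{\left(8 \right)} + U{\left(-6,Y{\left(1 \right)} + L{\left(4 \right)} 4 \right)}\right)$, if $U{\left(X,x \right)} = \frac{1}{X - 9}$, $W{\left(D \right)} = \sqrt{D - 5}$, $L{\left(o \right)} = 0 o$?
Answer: $\frac{127}{15} - 127 \sqrt{3} \approx -211.5$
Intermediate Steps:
$L{\left(o \right)} = 0$
$W{\left(D \right)} = \sqrt{-5 + D}$
$U{\left(X,x \right)} = \frac{1}{-9 + X}$
$- 127 \left(W{\left(8 \right)} + U{\left(-6,Y{\left(1 \right)} + L{\left(4 \right)} 4 \right)}\right) = - 127 \left(\sqrt{-5 + 8} + \frac{1}{-9 - 6}\right) = - 127 \left(\sqrt{3} + \frac{1}{-15}\right) = - 127 \left(\sqrt{3} - \frac{1}{15}\right) = - 127 \left(- \frac{1}{15} + \sqrt{3}\right) = \frac{127}{15} - 127 \sqrt{3}$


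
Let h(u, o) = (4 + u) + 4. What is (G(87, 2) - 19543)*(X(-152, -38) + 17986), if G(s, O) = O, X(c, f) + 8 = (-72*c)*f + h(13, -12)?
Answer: 7774836293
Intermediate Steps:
h(u, o) = 8 + u
X(c, f) = 13 - 72*c*f (X(c, f) = -8 + ((-72*c)*f + (8 + 13)) = -8 + (-72*c*f + 21) = -8 + (21 - 72*c*f) = 13 - 72*c*f)
(G(87, 2) - 19543)*(X(-152, -38) + 17986) = (2 - 19543)*((13 - 72*(-152)*(-38)) + 17986) = -19541*((13 - 415872) + 17986) = -19541*(-415859 + 17986) = -19541*(-397873) = 7774836293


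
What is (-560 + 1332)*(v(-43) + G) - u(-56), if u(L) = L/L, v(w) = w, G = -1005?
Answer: -809057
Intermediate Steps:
u(L) = 1
(-560 + 1332)*(v(-43) + G) - u(-56) = (-560 + 1332)*(-43 - 1005) - 1*1 = 772*(-1048) - 1 = -809056 - 1 = -809057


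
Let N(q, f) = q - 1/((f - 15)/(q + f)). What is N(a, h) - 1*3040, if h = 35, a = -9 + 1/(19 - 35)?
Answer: -195223/64 ≈ -3050.4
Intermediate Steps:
a = -145/16 (a = -9 + 1/(-16) = -9 - 1/16 = -145/16 ≈ -9.0625)
N(q, f) = q - (f + q)/(-15 + f) (N(q, f) = q - 1/((-15 + f)/(f + q)) = q - (f + q)/(-15 + f))
N(a, h) - 1*3040 = (-1*35 - 16*(-145/16) + 35*(-145/16))/(-15 + 35) - 1*3040 = (-35 + 145 - 5075/16)/20 - 3040 = (1/20)*(-3315/16) - 3040 = -663/64 - 3040 = -195223/64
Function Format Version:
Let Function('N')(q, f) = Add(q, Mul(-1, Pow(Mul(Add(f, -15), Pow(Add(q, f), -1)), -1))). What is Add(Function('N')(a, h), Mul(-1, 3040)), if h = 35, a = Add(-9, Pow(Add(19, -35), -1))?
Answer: Rational(-195223, 64) ≈ -3050.4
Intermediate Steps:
a = Rational(-145, 16) (a = Add(-9, Pow(-16, -1)) = Add(-9, Rational(-1, 16)) = Rational(-145, 16) ≈ -9.0625)
Function('N')(q, f) = Add(q, Mul(-1, Pow(Add(-15, f), -1), Add(f, q))) (Function('N')(q, f) = Add(q, Mul(-1, Pow(Mul(Add(-15, f), Pow(Add(f, q), -1)), -1))) = Add(q, Mul(-1, Pow(Mul(Pow(Add(f, q), -1), Add(-15, f)), -1))) = Add(q, Mul(-1, Mul(Pow(Add(-15, f), -1), Add(f, q)))) = Add(q, Mul(-1, Pow(Add(-15, f), -1), Add(f, q))))
Add(Function('N')(a, h), Mul(-1, 3040)) = Add(Mul(Pow(Add(-15, 35), -1), Add(Mul(-1, 35), Mul(-16, Rational(-145, 16)), Mul(35, Rational(-145, 16)))), Mul(-1, 3040)) = Add(Mul(Pow(20, -1), Add(-35, 145, Rational(-5075, 16))), -3040) = Add(Mul(Rational(1, 20), Rational(-3315, 16)), -3040) = Add(Rational(-663, 64), -3040) = Rational(-195223, 64)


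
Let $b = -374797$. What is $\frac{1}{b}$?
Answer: $- \frac{1}{374797} \approx -2.6681 \cdot 10^{-6}$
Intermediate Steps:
$\frac{1}{b} = \frac{1}{-374797} = - \frac{1}{374797}$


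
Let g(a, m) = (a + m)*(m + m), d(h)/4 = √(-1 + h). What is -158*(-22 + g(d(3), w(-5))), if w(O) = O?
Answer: -4424 + 6320*√2 ≈ 4513.8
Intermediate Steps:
d(h) = 4*√(-1 + h)
g(a, m) = 2*m*(a + m) (g(a, m) = (a + m)*(2*m) = 2*m*(a + m))
-158*(-22 + g(d(3), w(-5))) = -158*(-22 + 2*(-5)*(4*√(-1 + 3) - 5)) = -158*(-22 + 2*(-5)*(4*√2 - 5)) = -158*(-22 + 2*(-5)*(-5 + 4*√2)) = -158*(-22 + (50 - 40*√2)) = -158*(28 - 40*√2) = -4424 + 6320*√2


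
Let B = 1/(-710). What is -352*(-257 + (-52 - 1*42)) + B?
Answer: 87721919/710 ≈ 1.2355e+5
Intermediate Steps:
B = -1/710 ≈ -0.0014085
-352*(-257 + (-52 - 1*42)) + B = -352*(-257 + (-52 - 1*42)) - 1/710 = -352*(-257 + (-52 - 42)) - 1/710 = -352*(-257 - 94) - 1/710 = -352*(-351) - 1/710 = 123552 - 1/710 = 87721919/710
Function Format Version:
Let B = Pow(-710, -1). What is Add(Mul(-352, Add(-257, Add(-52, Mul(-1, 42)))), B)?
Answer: Rational(87721919, 710) ≈ 1.2355e+5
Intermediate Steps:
B = Rational(-1, 710) ≈ -0.0014085
Add(Mul(-352, Add(-257, Add(-52, Mul(-1, 42)))), B) = Add(Mul(-352, Add(-257, Add(-52, Mul(-1, 42)))), Rational(-1, 710)) = Add(Mul(-352, Add(-257, Add(-52, -42))), Rational(-1, 710)) = Add(Mul(-352, Add(-257, -94)), Rational(-1, 710)) = Add(Mul(-352, -351), Rational(-1, 710)) = Add(123552, Rational(-1, 710)) = Rational(87721919, 710)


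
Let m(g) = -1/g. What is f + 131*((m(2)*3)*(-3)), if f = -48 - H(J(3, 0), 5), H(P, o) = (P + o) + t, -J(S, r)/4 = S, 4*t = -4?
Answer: 1099/2 ≈ 549.50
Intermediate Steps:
t = -1 (t = (1/4)*(-4) = -1)
J(S, r) = -4*S
H(P, o) = -1 + P + o (H(P, o) = (P + o) - 1 = -1 + P + o)
f = -40 (f = -48 - (-1 - 4*3 + 5) = -48 - (-1 - 12 + 5) = -48 - 1*(-8) = -48 + 8 = -40)
f + 131*((m(2)*3)*(-3)) = -40 + 131*((-1/2*3)*(-3)) = -40 + 131*((-1*1/2*3)*(-3)) = -40 + 131*(-1/2*3*(-3)) = -40 + 131*(-3/2*(-3)) = -40 + 131*(9/2) = -40 + 1179/2 = 1099/2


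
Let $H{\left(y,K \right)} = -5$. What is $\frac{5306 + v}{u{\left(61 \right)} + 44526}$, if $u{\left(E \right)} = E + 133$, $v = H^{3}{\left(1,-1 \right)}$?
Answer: $\frac{5181}{44720} \approx 0.11585$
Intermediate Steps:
$v = -125$ ($v = \left(-5\right)^{3} = -125$)
$u{\left(E \right)} = 133 + E$
$\frac{5306 + v}{u{\left(61 \right)} + 44526} = \frac{5306 - 125}{\left(133 + 61\right) + 44526} = \frac{5181}{194 + 44526} = \frac{5181}{44720}$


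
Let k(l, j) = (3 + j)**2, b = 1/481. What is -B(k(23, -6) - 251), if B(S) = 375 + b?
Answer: -180376/481 ≈ -375.00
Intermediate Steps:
b = 1/481 ≈ 0.0020790
B(S) = 180376/481 (B(S) = 375 + 1/481 = 180376/481)
-B(k(23, -6) - 251) = -1*180376/481 = -180376/481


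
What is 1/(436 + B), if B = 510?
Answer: 1/946 ≈ 0.0010571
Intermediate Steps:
1/(436 + B) = 1/(436 + 510) = 1/946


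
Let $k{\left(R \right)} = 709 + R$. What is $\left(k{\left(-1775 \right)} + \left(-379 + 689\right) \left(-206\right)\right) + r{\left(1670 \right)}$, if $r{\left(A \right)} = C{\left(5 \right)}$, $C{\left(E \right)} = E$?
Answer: $-64921$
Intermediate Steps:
$r{\left(A \right)} = 5$
$\left(k{\left(-1775 \right)} + \left(-379 + 689\right) \left(-206\right)\right) + r{\left(1670 \right)} = \left(\left(709 - 1775\right) + \left(-379 + 689\right) \left(-206\right)\right) + 5 = \left(-1066 + 310 \left(-206\right)\right) + 5 = \left(-1066 - 63860\right) + 5 = -64926 + 5 = -64921$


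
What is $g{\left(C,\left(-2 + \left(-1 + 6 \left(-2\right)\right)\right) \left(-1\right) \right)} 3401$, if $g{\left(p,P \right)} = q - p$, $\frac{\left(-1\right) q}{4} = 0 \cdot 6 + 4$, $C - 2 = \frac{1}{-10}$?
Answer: $- \frac{608779}{10} \approx -60878.0$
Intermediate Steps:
$C = \frac{19}{10}$ ($C = 2 + \frac{1}{-10} = 2 - \frac{1}{10} = \frac{19}{10} \approx 1.9$)
$q = -16$ ($q = - 4 \left(0 \cdot 6 + 4\right) = - 4 \left(0 + 4\right) = \left(-4\right) 4 = -16$)
$g{\left(p,P \right)} = -16 - p$
$g{\left(C,\left(-2 + \left(-1 + 6 \left(-2\right)\right)\right) \left(-1\right) \right)} 3401 = \left(-16 - \frac{19}{10}\right) 3401 = \left(- \frac{179}{10}\right) 3401 = - \frac{608779}{10}$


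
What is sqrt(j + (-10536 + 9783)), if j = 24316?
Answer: sqrt(23563) ≈ 153.50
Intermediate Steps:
sqrt(j + (-10536 + 9783)) = sqrt(24316 + (-10536 + 9783)) = sqrt(24316 - 753) = sqrt(23563)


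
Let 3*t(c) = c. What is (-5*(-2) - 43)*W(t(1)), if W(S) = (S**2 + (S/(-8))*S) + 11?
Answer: -8789/24 ≈ -366.21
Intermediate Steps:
t(c) = c/3
W(S) = 11 + 7*S**2/8 (W(S) = (S**2 + (S*(-1/8))*S) + 11 = (S**2 + (-S/8)*S) + 11 = (S**2 - S**2/8) + 11 = 7*S**2/8 + 11 = 11 + 7*S**2/8)
(-5*(-2) - 43)*W(t(1)) = (-5*(-2) - 43)*(11 + 7*((1/3)*1)**2/8) = (10 - 43)*(11 + 7*(1/3)**2/8) = -33*(11 + (7/8)*(1/9)) = -33*(11 + 7/72) = -33*799/72 = -8789/24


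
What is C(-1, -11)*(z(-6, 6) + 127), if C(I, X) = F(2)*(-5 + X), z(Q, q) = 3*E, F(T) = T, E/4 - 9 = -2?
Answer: -6752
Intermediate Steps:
E = 28 (E = 36 + 4*(-2) = 36 - 8 = 28)
z(Q, q) = 84 (z(Q, q) = 3*28 = 84)
C(I, X) = -10 + 2*X (C(I, X) = 2*(-5 + X) = -10 + 2*X)
C(-1, -11)*(z(-6, 6) + 127) = (-10 + 2*(-11))*(84 + 127) = (-10 - 22)*211 = -32*211 = -6752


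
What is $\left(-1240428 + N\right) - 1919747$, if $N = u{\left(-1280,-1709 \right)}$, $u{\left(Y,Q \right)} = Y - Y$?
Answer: $-3160175$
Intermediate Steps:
$u{\left(Y,Q \right)} = 0$
$N = 0$
$\left(-1240428 + N\right) - 1919747 = \left(-1240428 + 0\right) - 1919747 = -1240428 - 1919747 = -3160175$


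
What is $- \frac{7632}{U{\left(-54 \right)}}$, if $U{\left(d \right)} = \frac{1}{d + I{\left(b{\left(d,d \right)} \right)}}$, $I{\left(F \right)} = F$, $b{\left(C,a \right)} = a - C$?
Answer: $412128$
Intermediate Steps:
$U{\left(d \right)} = \frac{1}{d}$ ($U{\left(d \right)} = \frac{1}{d + \left(d - d\right)} = \frac{1}{d + 0} = \frac{1}{d}$)
$- \frac{7632}{U{\left(-54 \right)}} = - \frac{7632}{\frac{1}{-54}} = - \frac{7632}{- \frac{1}{54}} = \left(-7632\right) \left(-54\right) = 412128$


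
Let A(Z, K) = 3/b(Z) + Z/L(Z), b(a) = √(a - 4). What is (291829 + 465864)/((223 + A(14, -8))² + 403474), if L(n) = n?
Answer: 34372811137370/20579895843721 - 10183393920*√10/20579895843721 ≈ 1.6686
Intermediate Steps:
b(a) = √(-4 + a)
A(Z, K) = 1 + 3/√(-4 + Z) (A(Z, K) = 3/(√(-4 + Z)) + Z/Z = 3/√(-4 + Z) + 1 = 1 + 3/√(-4 + Z))
(291829 + 465864)/((223 + A(14, -8))² + 403474) = (291829 + 465864)/((223 + (1 + 3/√(-4 + 14)))² + 403474) = 757693/((223 + (1 + 3/√10))² + 403474) = 757693/((223 + (1 + 3*(√10/10)))² + 403474) = 757693/((223 + (1 + 3*√10/10))² + 403474) = 757693/((224 + 3*√10/10)² + 403474) = 757693/(403474 + (224 + 3*√10/10)²)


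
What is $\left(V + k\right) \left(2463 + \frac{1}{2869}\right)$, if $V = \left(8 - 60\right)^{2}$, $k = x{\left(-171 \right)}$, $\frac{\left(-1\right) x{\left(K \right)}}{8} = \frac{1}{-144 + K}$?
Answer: $\frac{6018889103264}{903735} \approx 6.66 \cdot 10^{6}$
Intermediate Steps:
$x{\left(K \right)} = - \frac{8}{-144 + K}$
$k = \frac{8}{315}$ ($k = - \frac{8}{-144 - 171} = - \frac{8}{-315} = \left(-8\right) \left(- \frac{1}{315}\right) = \frac{8}{315} \approx 0.025397$)
$V = 2704$ ($V = \left(-52\right)^{2} = 2704$)
$\left(V + k\right) \left(2463 + \frac{1}{2869}\right) = \left(2704 + \frac{8}{315}\right) \left(2463 + \frac{1}{2869}\right) = \frac{851768 \left(2463 + \frac{1}{2869}\right)}{315} = \frac{851768}{315} \cdot \frac{7066348}{2869} = \frac{6018889103264}{903735}$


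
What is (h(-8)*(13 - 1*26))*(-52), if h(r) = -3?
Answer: -2028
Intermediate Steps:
(h(-8)*(13 - 1*26))*(-52) = -3*(13 - 1*26)*(-52) = -3*(13 - 26)*(-52) = -3*(-13)*(-52) = 39*(-52) = -2028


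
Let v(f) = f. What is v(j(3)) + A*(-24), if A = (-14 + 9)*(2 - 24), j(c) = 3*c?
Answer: -2631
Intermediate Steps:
A = 110 (A = -5*(-22) = 110)
v(j(3)) + A*(-24) = 3*3 + 110*(-24) = 9 - 2640 = -2631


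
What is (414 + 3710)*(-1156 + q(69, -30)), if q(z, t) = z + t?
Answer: -4606508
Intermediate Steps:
q(z, t) = t + z
(414 + 3710)*(-1156 + q(69, -30)) = (414 + 3710)*(-1156 + (-30 + 69)) = 4124*(-1156 + 39) = 4124*(-1117) = -4606508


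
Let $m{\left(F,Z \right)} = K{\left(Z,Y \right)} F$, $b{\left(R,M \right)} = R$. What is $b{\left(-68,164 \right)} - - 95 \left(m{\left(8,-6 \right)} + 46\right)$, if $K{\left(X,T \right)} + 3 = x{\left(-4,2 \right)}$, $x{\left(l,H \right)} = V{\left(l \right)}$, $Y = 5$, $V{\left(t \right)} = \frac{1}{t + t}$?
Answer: $1927$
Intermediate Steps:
$V{\left(t \right)} = \frac{1}{2 t}$
$x{\left(l,H \right)} = \frac{1}{2 l}$
$K{\left(X,T \right)} = - \frac{25}{8}$ ($K{\left(X,T \right)} = -3 + \frac{1}{2 \left(-4\right)} = -3 + \frac{1}{2} \left(- \frac{1}{4}\right) = -3 - \frac{1}{8} = - \frac{25}{8}$)
$m{\left(F,Z \right)} = - \frac{25 F}{8}$
$b{\left(-68,164 \right)} - - 95 \left(m{\left(8,-6 \right)} + 46\right) = -68 - - 95 \left(\left(- \frac{25}{8}\right) 8 + 46\right) = -68 - - 95 \left(-25 + 46\right) = -68 - \left(-95\right) 21 = -68 - -1995 = -68 + 1995 = 1927$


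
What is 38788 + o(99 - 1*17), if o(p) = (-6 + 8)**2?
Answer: 38792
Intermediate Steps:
o(p) = 4 (o(p) = 2**2 = 4)
38788 + o(99 - 1*17) = 38788 + 4 = 38792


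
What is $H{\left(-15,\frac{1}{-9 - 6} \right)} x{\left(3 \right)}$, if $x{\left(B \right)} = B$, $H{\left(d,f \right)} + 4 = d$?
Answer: $-57$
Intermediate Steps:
$H{\left(d,f \right)} = -4 + d$
$H{\left(-15,\frac{1}{-9 - 6} \right)} x{\left(3 \right)} = \left(-4 - 15\right) 3 = \left(-19\right) 3 = -57$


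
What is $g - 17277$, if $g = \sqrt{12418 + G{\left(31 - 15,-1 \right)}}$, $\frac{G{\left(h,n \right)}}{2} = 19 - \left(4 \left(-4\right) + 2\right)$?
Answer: $-17277 + 2 \sqrt{3121} \approx -17165.0$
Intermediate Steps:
$G{\left(h,n \right)} = 66$ ($G{\left(h,n \right)} = 2 \left(19 - \left(4 \left(-4\right) + 2\right)\right) = 2 \left(19 - \left(-16 + 2\right)\right) = 2 \left(19 - -14\right) = 2 \left(19 + 14\right) = 2 \cdot 33 = 66$)
$g = 2 \sqrt{3121}$ ($g = \sqrt{12418 + 66} = \sqrt{12484} = 2 \sqrt{3121} \approx 111.73$)
$g - 17277 = 2 \sqrt{3121} - 17277 = -17277 + 2 \sqrt{3121}$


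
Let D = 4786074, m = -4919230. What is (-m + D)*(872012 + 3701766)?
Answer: 44389905918512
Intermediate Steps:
(-m + D)*(872012 + 3701766) = (-1*(-4919230) + 4786074)*(872012 + 3701766) = (4919230 + 4786074)*4573778 = 9705304*4573778 = 44389905918512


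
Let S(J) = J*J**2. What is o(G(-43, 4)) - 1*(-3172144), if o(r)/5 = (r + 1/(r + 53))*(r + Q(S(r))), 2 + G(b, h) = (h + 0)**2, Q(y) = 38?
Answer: 212777788/67 ≈ 3.1758e+6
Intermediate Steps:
S(J) = J**3
G(b, h) = -2 + h**2 (G(b, h) = -2 + (h + 0)**2 = -2 + h**2)
o(r) = 5*(38 + r)*(r + 1/(53 + r)) (o(r) = 5*((r + 1/(r + 53))*(r + 38)) = 5*((r + 1/(53 + r))*(38 + r)) = 5*((38 + r)*(r + 1/(53 + r))) = 5*(38 + r)*(r + 1/(53 + r)))
o(G(-43, 4)) - 1*(-3172144) = 5*(38 + (-2 + 4**2)**3 + 91*(-2 + 4**2)**2 + 2015*(-2 + 4**2))/(53 + (-2 + 4**2)) - 1*(-3172144) = 5*(38 + (-2 + 16)**3 + 91*(-2 + 16)**2 + 2015*(-2 + 16))/(53 + (-2 + 16)) + 3172144 = 5*(38 + 14**3 + 91*14**2 + 2015*14)/(53 + 14) + 3172144 = 5*(38 + 2744 + 91*196 + 28210)/67 + 3172144 = 5*(1/67)*(38 + 2744 + 17836 + 28210) + 3172144 = 5*(1/67)*48828 + 3172144 = 244140/67 + 3172144 = 212777788/67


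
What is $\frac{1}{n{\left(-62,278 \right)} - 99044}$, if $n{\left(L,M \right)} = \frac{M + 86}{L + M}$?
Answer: $- \frac{54}{5348285} \approx -1.0097 \cdot 10^{-5}$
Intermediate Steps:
$n{\left(L,M \right)} = \frac{86 + M}{L + M}$
$\frac{1}{n{\left(-62,278 \right)} - 99044} = \frac{1}{\frac{86 + 278}{-62 + 278} - 99044} = \frac{1}{\frac{1}{216} \cdot 364 - 99044} = \frac{1}{\frac{91}{54} - 99044} = \frac{1}{- \frac{5348285}{54}} = - \frac{54}{5348285}$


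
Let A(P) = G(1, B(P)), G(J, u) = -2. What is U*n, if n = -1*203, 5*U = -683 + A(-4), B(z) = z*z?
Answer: 27811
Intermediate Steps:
B(z) = z²
A(P) = -2
U = -137 (U = (-683 - 2)/5 = (⅕)*(-685) = -137)
n = -203
U*n = -137*(-203) = 27811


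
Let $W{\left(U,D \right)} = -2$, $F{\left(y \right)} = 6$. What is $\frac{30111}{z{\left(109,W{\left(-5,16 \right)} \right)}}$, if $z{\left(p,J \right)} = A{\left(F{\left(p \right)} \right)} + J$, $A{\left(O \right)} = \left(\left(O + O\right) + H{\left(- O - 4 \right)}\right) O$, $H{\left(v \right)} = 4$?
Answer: $\frac{30111}{94} \approx 320.33$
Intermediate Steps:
$A{\left(O \right)} = O \left(4 + 2 O\right)$ ($A{\left(O \right)} = \left(\left(O + O\right) + 4\right) O = \left(2 O + 4\right) O = \left(4 + 2 O\right) O = O \left(4 + 2 O\right)$)
$z{\left(p,J \right)} = 96 + J$ ($z{\left(p,J \right)} = 2 \cdot 6 \left(2 + 6\right) + J = 2 \cdot 6 \cdot 8 + J = 96 + J$)
$\frac{30111}{z{\left(109,W{\left(-5,16 \right)} \right)}} = \frac{30111}{96 - 2} = \frac{30111}{94}$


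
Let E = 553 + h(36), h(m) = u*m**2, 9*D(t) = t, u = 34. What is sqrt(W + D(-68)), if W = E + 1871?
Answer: 2*sqrt(104581)/3 ≈ 215.59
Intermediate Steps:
D(t) = t/9
h(m) = 34*m**2
E = 44617 (E = 553 + 34*36**2 = 553 + 34*1296 = 553 + 44064 = 44617)
W = 46488 (W = 44617 + 1871 = 46488)
sqrt(W + D(-68)) = sqrt(46488 + (1/9)*(-68)) = sqrt(46488 - 68/9) = sqrt(418324/9) = 2*sqrt(104581)/3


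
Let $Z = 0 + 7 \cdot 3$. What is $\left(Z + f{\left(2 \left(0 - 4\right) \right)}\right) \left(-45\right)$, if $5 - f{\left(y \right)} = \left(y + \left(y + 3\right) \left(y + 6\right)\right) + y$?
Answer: $-1440$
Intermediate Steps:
$f{\left(y \right)} = 5 - 2 y - \left(3 + y\right) \left(6 + y\right)$ ($f{\left(y \right)} = 5 - \left(\left(y + \left(y + 3\right) \left(y + 6\right)\right) + y\right) = 5 - \left(\left(y + \left(3 + y\right) \left(6 + y\right)\right) + y\right) = 5 - \left(2 y + \left(3 + y\right) \left(6 + y\right)\right) = 5 - 2 y - \left(3 + y\right) \left(6 + y\right)$)
$Z = 21$ ($Z = 0 + 21 = 21$)
$\left(Z + f{\left(2 \left(0 - 4\right) \right)}\right) \left(-45\right) = \left(21 - \left(13 + \left(2 \left(0 - 4\right)\right)^{2} + 11 \cdot 2 \left(0 - 4\right)\right)\right) \left(-45\right) = \left(21 - \left(13 + \left(2 \left(-4\right)\right)^{2} + 11 \cdot 2 \left(-4\right)\right)\right) \left(-45\right) = \left(21 - -11\right) \left(-45\right) = \left(21 + 11\right) \left(-45\right) = 32 \left(-45\right) = -1440$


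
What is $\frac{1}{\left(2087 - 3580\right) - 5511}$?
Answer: $- \frac{1}{7004} \approx -0.00014278$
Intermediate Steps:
$\frac{1}{\left(2087 - 3580\right) - 5511} = \frac{1}{-1493 - 5511} = \frac{1}{-7004} = - \frac{1}{7004}$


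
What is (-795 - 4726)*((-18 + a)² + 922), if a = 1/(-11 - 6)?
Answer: -1991463347/289 ≈ -6.8909e+6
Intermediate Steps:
a = -1/17 (a = 1/(-17) = -1/17 ≈ -0.058824)
(-795 - 4726)*((-18 + a)² + 922) = (-795 - 4726)*((-18 - 1/17)² + 922) = -5521*((-307/17)² + 922) = -5521*(94249/289 + 922) = -5521*360707/289 = -1991463347/289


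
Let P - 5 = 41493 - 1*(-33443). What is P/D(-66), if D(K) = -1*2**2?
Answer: -74941/4 ≈ -18735.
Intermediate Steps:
P = 74941 (P = 5 + (41493 - 1*(-33443)) = 5 + (41493 + 33443) = 5 + 74936 = 74941)
D(K) = -4 (D(K) = -1*4 = -4)
P/D(-66) = 74941/(-4) = 74941*(-1/4) = -74941/4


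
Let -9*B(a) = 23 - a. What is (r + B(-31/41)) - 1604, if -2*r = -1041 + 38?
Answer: -815593/738 ≈ -1105.1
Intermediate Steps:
r = 1003/2 (r = -(-1041 + 38)/2 = -1/2*(-1003) = 1003/2 ≈ 501.50)
B(a) = -23/9 + a/9 (B(a) = -(23 - a)/9 = -23/9 + a/9)
(r + B(-31/41)) - 1604 = (1003/2 + (-23/9 + (-31/41)/9)) - 1604 = (1003/2 + (-23/9 + (-31*1/41)/9)) - 1604 = (1003/2 + (-23/9 + (1/9)*(-31/41))) - 1604 = (1003/2 + (-23/9 - 31/369)) - 1604 = (1003/2 - 974/369) - 1604 = 368159/738 - 1604 = -815593/738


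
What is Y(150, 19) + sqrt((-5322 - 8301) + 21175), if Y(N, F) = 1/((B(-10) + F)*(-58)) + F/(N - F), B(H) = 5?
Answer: 26317/182352 + 8*sqrt(118) ≈ 87.047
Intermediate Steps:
Y(N, F) = -1/(58*(5 + F)) + F/(N - F) (Y(N, F) = 1/((5 + F)*(-58)) + F/(N - F) = -1/58/(5 + F) + F/(N - F) = -1/(58*(5 + F)) + F/(N - F))
Y(150, 19) + sqrt((-5322 - 8301) + 21175) = (-1*19**2 - 291/58*19 + (1/58)*150)/(19**2 - 5*150 + 5*19 - 1*19*150) + sqrt((-5322 - 8301) + 21175) = (-1*361 - 5529/58 + 75/29)/(361 - 750 + 95 - 2850) + sqrt(-13623 + 21175) = (-361 - 5529/58 + 75/29)/(-3144) + sqrt(7552) = -1/3144*(-26317/58) + 8*sqrt(118) = 26317/182352 + 8*sqrt(118)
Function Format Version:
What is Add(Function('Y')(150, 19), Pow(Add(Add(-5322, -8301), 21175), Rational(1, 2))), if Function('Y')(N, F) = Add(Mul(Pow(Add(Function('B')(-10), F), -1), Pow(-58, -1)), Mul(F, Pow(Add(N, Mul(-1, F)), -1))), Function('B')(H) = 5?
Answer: Add(Rational(26317, 182352), Mul(8, Pow(118, Rational(1, 2)))) ≈ 87.047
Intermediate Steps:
Function('Y')(N, F) = Add(Mul(Rational(-1, 58), Pow(Add(5, F), -1)), Mul(F, Pow(Add(N, Mul(-1, F)), -1))) (Function('Y')(N, F) = Add(Mul(Pow(Add(5, F), -1), Pow(-58, -1)), Mul(F, Pow(Add(N, Mul(-1, F)), -1))) = Add(Mul(Pow(Add(5, F), -1), Rational(-1, 58)), Mul(F, Pow(Add(N, Mul(-1, F)), -1))) = Add(Mul(Rational(-1, 58), Pow(Add(5, F), -1)), Mul(F, Pow(Add(N, Mul(-1, F)), -1))))
Add(Function('Y')(150, 19), Pow(Add(Add(-5322, -8301), 21175), Rational(1, 2))) = Add(Mul(Pow(Add(Pow(19, 2), Mul(-5, 150), Mul(5, 19), Mul(-1, 19, 150)), -1), Add(Mul(-1, Pow(19, 2)), Mul(Rational(-291, 58), 19), Mul(Rational(1, 58), 150))), Pow(Add(Add(-5322, -8301), 21175), Rational(1, 2))) = Add(Mul(Pow(Add(361, -750, 95, -2850), -1), Add(Mul(-1, 361), Rational(-5529, 58), Rational(75, 29))), Pow(Add(-13623, 21175), Rational(1, 2))) = Add(Mul(Pow(-3144, -1), Add(-361, Rational(-5529, 58), Rational(75, 29))), Pow(7552, Rational(1, 2))) = Add(Mul(Rational(-1, 3144), Rational(-26317, 58)), Mul(8, Pow(118, Rational(1, 2)))) = Add(Rational(26317, 182352), Mul(8, Pow(118, Rational(1, 2))))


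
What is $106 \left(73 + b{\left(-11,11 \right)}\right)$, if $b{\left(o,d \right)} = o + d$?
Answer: $7738$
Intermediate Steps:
$b{\left(o,d \right)} = d + o$
$106 \left(73 + b{\left(-11,11 \right)}\right) = 106 \left(73 + \left(11 - 11\right)\right) = 106 \left(73 + 0\right) = 106 \cdot 73 = 7738$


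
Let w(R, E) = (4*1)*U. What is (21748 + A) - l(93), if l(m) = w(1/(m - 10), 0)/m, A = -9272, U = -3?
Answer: 386760/31 ≈ 12476.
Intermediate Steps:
w(R, E) = -12 (w(R, E) = (4*1)*(-3) = 4*(-3) = -12)
l(m) = -12/m
(21748 + A) - l(93) = (21748 - 9272) - (-12)/93 = 12476 - (-12)/93 = 12476 - 1*(-4/31) = 12476 + 4/31 = 386760/31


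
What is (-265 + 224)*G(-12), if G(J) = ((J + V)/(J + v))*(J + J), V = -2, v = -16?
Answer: 492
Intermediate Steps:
G(J) = 2*J*(-2 + J)/(-16 + J) (G(J) = ((J - 2)/(J - 16))*(J + J) = ((-2 + J)/(-16 + J))*(2*J) = 2*J*(-2 + J)/(-16 + J))
(-265 + 224)*G(-12) = (-265 + 224)*(2*(-12)*(-2 - 12)/(-16 - 12)) = -82*(-12)*(-14)/(-28) = -82*(-12)*(-1)*(-14)/28 = -41*(-12) = 492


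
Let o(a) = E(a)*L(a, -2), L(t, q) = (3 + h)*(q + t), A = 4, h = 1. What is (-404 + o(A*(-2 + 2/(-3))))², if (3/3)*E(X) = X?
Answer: 1507984/81 ≈ 18617.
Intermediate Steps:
E(X) = X
L(t, q) = 4*q + 4*t (L(t, q) = (3 + 1)*(q + t) = 4*(q + t) = 4*q + 4*t)
o(a) = a*(-8 + 4*a) (o(a) = a*(4*(-2) + 4*a) = a*(-8 + 4*a))
(-404 + o(A*(-2 + 2/(-3))))² = (-404 + 4*(4*(-2 + 2/(-3)))*(-2 + 4*(-2 + 2/(-3))))² = (-404 + 4*(4*(-2 + 2*(-⅓)))*(-2 + 4*(-2 + 2*(-⅓))))² = (-404 + 4*(4*(-2 - ⅔))*(-2 + 4*(-2 - ⅔)))² = (-404 + 4*(4*(-8/3))*(-2 + 4*(-8/3)))² = (-404 + 4*(-32/3)*(-2 - 32/3))² = (-404 + 4*(-32/3)*(-38/3))² = (-404 + 4864/9)² = (1228/9)² = 1507984/81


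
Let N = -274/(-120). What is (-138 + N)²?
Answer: 66308449/3600 ≈ 18419.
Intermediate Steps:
N = 137/60 (N = -274*(-1/120) = 137/60 ≈ 2.2833)
(-138 + N)² = (-138 + 137/60)² = (-8143/60)² = 66308449/3600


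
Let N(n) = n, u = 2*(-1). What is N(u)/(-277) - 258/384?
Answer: -11783/17728 ≈ -0.66465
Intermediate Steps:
u = -2
N(u)/(-277) - 258/384 = -2/(-277) - 258/384 = -2*(-1/277) - 258*1/384 = 2/277 - 43/64 = -11783/17728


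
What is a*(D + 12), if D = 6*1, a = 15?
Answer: 270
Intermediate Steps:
D = 6
a*(D + 12) = 15*(6 + 12) = 15*18 = 270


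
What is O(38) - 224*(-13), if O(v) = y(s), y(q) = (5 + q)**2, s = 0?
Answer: 2937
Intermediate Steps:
O(v) = 25 (O(v) = (5 + 0)**2 = 5**2 = 25)
O(38) - 224*(-13) = 25 - 224*(-13) = 25 + 2912 = 2937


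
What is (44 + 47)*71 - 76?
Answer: 6385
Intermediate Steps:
(44 + 47)*71 - 76 = 91*71 - 76 = 6461 - 76 = 6385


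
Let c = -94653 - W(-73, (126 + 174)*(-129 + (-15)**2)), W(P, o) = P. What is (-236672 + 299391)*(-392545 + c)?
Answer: -30551992875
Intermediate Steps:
c = -94580 (c = -94653 - 1*(-73) = -94653 + 73 = -94580)
(-236672 + 299391)*(-392545 + c) = (-236672 + 299391)*(-392545 - 94580) = 62719*(-487125) = -30551992875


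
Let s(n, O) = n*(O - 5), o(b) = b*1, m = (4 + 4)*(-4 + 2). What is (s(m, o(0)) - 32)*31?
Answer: 1488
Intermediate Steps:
m = -16 (m = 8*(-2) = -16)
o(b) = b
s(n, O) = n*(-5 + O)
(s(m, o(0)) - 32)*31 = (-16*(-5 + 0) - 32)*31 = (-16*(-5) - 32)*31 = (80 - 32)*31 = 48*31 = 1488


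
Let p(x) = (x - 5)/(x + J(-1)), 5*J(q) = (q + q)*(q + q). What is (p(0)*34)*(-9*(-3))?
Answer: -11475/2 ≈ -5737.5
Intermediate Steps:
J(q) = 4*q²/5 (J(q) = ((q + q)*(q + q))/5 = ((2*q)*(2*q))/5 = (4*q²)/5 = 4*q²/5)
p(x) = (-5 + x)/(⅘ + x) (p(x) = (x - 5)/(x + (⅘)*(-1)²) = (-5 + x)/(x + (⅘)*1) = (-5 + x)/(x + ⅘) = (-5 + x)/(⅘ + x))
(p(0)*34)*(-9*(-3)) = ((5*(-5 + 0)/(4 + 5*0))*34)*(-9*(-3)) = ((5*(-5)/(4 + 0))*34)*27 = ((5*(-5)/4)*34)*27 = ((5*(¼)*(-5))*34)*27 = -25/4*34*27 = -425/2*27 = -11475/2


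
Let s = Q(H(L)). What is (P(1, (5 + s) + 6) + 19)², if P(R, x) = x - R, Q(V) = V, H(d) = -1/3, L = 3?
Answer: 7396/9 ≈ 821.78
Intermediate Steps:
H(d) = -⅓ (H(d) = -1*⅓ = -⅓)
s = -⅓ ≈ -0.33333
(P(1, (5 + s) + 6) + 19)² = ((((5 - ⅓) + 6) - 1*1) + 19)² = (((14/3 + 6) - 1) + 19)² = ((32/3 - 1) + 19)² = (29/3 + 19)² = (86/3)² = 7396/9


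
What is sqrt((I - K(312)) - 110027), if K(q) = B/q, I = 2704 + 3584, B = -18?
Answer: 5*I*sqrt(2805101)/26 ≈ 322.09*I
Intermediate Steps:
I = 6288
K(q) = -18/q
sqrt((I - K(312)) - 110027) = sqrt((6288 - (-18)/312) - 110027) = sqrt((6288 - 1*(-3/52)) - 110027) = sqrt((6288 + 3/52) - 110027) = sqrt(326979/52 - 110027) = sqrt(-5394425/52) = 5*I*sqrt(2805101)/26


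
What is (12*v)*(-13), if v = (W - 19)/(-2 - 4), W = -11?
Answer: -780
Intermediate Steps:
v = 5 (v = (-11 - 19)/(-2 - 4) = -30/(-6) = -30*(-⅙) = 5)
(12*v)*(-13) = (12*5)*(-13) = 60*(-13) = -780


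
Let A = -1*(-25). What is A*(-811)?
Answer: -20275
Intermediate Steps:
A = 25
A*(-811) = 25*(-811) = -20275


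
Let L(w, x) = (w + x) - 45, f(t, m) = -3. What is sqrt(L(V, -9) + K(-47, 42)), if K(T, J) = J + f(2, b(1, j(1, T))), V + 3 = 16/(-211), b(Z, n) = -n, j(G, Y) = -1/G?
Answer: I*sqrt(804754)/211 ≈ 4.2516*I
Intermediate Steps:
V = -649/211 (V = -3 + 16/(-211) = -3 + 16*(-1/211) = -3 - 16/211 = -649/211 ≈ -3.0758)
L(w, x) = -45 + w + x
K(T, J) = -3 + J (K(T, J) = J - 3 = -3 + J)
sqrt(L(V, -9) + K(-47, 42)) = sqrt((-45 - 649/211 - 9) + (-3 + 42)) = sqrt(-12043/211 + 39) = sqrt(-3814/211) = I*sqrt(804754)/211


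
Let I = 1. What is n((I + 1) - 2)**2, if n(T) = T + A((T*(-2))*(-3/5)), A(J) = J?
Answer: 0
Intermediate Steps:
n(T) = 11*T/5 (n(T) = T + (T*(-2))*(-3/5) = T + (-2*T)*(-3*1/5) = T - 2*T*(-3/5) = T + 6*T/5 = 11*T/5)
n((I + 1) - 2)**2 = (11*((1 + 1) - 2)/5)**2 = (11*(2 - 2)/5)**2 = ((11/5)*0)**2 = 0**2 = 0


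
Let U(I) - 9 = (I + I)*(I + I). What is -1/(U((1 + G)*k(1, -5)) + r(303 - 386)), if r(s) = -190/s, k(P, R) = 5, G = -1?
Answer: -83/937 ≈ -0.088581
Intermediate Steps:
U(I) = 9 + 4*I² (U(I) = 9 + (I + I)*(I + I) = 9 + (2*I)*(2*I) = 9 + 4*I²)
-1/(U((1 + G)*k(1, -5)) + r(303 - 386)) = -1/((9 + 4*((1 - 1)*5)²) - 190/(303 - 386)) = -1/((9 + 4*(0*5)²) - 190/(-83)) = -1/((9 + 4*0²) - 190*(-1/83)) = -1/((9 + 4*0) + 190/83) = -1/((9 + 0) + 190/83) = -1/(9 + 190/83) = -1/937/83 = -1*83/937 = -83/937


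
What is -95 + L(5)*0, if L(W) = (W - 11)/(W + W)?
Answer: -95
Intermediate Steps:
L(W) = (-11 + W)/(2*W) (L(W) = (-11 + W)/((2*W)) = (-11 + W)*(1/(2*W)) = (-11 + W)/(2*W))
-95 + L(5)*0 = -95 + ((½)*(-11 + 5)/5)*0 = -95 + ((½)*(⅕)*(-6))*0 = -95 - ⅗*0 = -95 + 0 = -95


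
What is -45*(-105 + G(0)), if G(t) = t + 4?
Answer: 4545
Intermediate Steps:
G(t) = 4 + t
-45*(-105 + G(0)) = -45*(-105 + (4 + 0)) = -45*(-105 + 4) = -45*(-101) = 4545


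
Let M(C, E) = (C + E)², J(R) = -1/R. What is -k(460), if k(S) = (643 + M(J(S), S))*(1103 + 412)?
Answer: -13607789267103/42320 ≈ -3.2155e+8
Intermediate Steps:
k(S) = 974145 + 1515*(S - 1/S)² (k(S) = (643 + (-1/S + S)²)*(1103 + 412) = (643 + (S - 1/S)²)*1515 = 974145 + 1515*(S - 1/S)²)
-k(460) = -(971115 + 1515/460² + 1515*460²) = -(971115 + 1515*(1/211600) + 1515*211600) = -(971115 + 303/42320 + 320574000) = -1*13607789267103/42320 = -13607789267103/42320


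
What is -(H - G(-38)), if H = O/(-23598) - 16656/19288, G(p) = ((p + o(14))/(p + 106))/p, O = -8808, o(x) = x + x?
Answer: 318638129/644807484 ≈ 0.49416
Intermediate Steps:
o(x) = 2*x
G(p) = (28 + p)/(p*(106 + p)) (G(p) = ((p + 2*14)/(p + 106))/p = ((p + 28)/(106 + p))/p = ((28 + p)/(106 + p))/p = (28 + p)/(p*(106 + p)))
H = -4649158/9482463 (H = -8808/(-23598) - 16656/19288 = -8808*(-1/23598) - 16656*1/19288 = 1468/3933 - 2082/2411 = -4649158/9482463 ≈ -0.49029)
-(H - G(-38)) = -(-4649158/9482463 - (28 - 38)/((-38)*(106 - 38))) = -(-4649158/9482463 - (-1)*(-10)/(38*68)) = -(-4649158/9482463 - 1*5/1292) = -(-4649158/9482463 - 5/1292) = -1*(-318638129/644807484) = 318638129/644807484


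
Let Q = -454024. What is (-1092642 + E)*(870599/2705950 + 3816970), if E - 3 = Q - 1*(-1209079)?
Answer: -134105644453813416/104075 ≈ -1.2885e+12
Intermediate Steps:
E = 755058 (E = 3 + (-454024 - 1*(-1209079)) = 3 + (-454024 + 1209079) = 3 + 755055 = 755058)
(-1092642 + E)*(870599/2705950 + 3816970) = (-1092642 + 755058)*(870599/2705950 + 3816970) = -337584*(870599*(1/2705950) + 3816970) = -337584*(870599/2705950 + 3816970) = -337584*10328530842099/2705950 = -134105644453813416/104075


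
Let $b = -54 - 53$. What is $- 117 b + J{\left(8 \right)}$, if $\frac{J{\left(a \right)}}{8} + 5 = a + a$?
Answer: $12607$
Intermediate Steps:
$b = -107$
$J{\left(a \right)} = -40 + 16 a$ ($J{\left(a \right)} = -40 + 8 \left(a + a\right) = -40 + 8 \cdot 2 a = -40 + 16 a$)
$- 117 b + J{\left(8 \right)} = \left(-117\right) \left(-107\right) + \left(-40 + 16 \cdot 8\right) = 12519 + \left(-40 + 128\right) = 12519 + 88 = 12607$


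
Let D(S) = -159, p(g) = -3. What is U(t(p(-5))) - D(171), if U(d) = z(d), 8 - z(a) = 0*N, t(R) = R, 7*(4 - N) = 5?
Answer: 167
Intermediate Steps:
N = 23/7 (N = 4 - 1/7*5 = 4 - 5/7 = 23/7 ≈ 3.2857)
z(a) = 8 (z(a) = 8 - 0*23/7 = 8 - 1*0 = 8 + 0 = 8)
U(d) = 8
U(t(p(-5))) - D(171) = 8 - 1*(-159) = 8 + 159 = 167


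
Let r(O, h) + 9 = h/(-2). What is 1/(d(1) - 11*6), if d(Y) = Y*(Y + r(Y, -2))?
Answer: -1/73 ≈ -0.013699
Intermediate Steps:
r(O, h) = -9 - h/2 (r(O, h) = -9 + h/(-2) = -9 + h*(-1/2) = -9 - h/2)
d(Y) = Y*(-8 + Y) (d(Y) = Y*(Y + (-9 - 1/2*(-2))) = Y*(Y + (-9 + 1)) = Y*(Y - 8) = Y*(-8 + Y))
1/(d(1) - 11*6) = 1/(1*(-8 + 1) - 11*6) = 1/(1*(-7) - 66) = 1/(-7 - 66) = 1/(-73) = -1/73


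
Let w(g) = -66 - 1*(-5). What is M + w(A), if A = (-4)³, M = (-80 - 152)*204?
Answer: -47389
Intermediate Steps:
M = -47328 (M = -232*204 = -47328)
A = -64
w(g) = -61 (w(g) = -66 + 5 = -61)
M + w(A) = -47328 - 61 = -47389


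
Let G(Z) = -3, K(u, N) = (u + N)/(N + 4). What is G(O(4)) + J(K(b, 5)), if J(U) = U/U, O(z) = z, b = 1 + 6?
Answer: -2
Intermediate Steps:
b = 7
K(u, N) = (N + u)/(4 + N)
J(U) = 1
G(O(4)) + J(K(b, 5)) = -3 + 1 = -2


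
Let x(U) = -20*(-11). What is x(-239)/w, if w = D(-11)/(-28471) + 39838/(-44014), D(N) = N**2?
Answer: -34460871335/142444174 ≈ -241.93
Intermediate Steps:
x(U) = 220
w = -569776696/626561297 (w = (-11)**2/(-28471) + 39838/(-44014) = 121*(-1/28471) + 39838*(-1/44014) = -121/28471 - 19919/22007 = -569776696/626561297 ≈ -0.90937)
x(-239)/w = 220/(-569776696/626561297) = 220*(-626561297/569776696) = -34460871335/142444174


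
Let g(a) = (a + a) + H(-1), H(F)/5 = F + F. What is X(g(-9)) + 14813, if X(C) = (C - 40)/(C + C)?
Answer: 207399/14 ≈ 14814.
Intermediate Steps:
H(F) = 10*F (H(F) = 5*(F + F) = 5*(2*F) = 10*F)
g(a) = -10 + 2*a (g(a) = (a + a) + 10*(-1) = 2*a - 10 = -10 + 2*a)
X(C) = (-40 + C)/(2*C) (X(C) = (-40 + C)/((2*C)) = (-40 + C)*(1/(2*C)) = (-40 + C)/(2*C))
X(g(-9)) + 14813 = (-40 + (-10 + 2*(-9)))/(2*(-10 + 2*(-9))) + 14813 = (-40 + (-10 - 18))/(2*(-10 - 18)) + 14813 = (½)*(-40 - 28)/(-28) + 14813 = (½)*(-1/28)*(-68) + 14813 = 17/14 + 14813 = 207399/14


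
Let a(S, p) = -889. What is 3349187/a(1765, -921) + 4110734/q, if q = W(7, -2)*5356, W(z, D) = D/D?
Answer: -7141901523/2380742 ≈ -2999.9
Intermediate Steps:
W(z, D) = 1
q = 5356 (q = 1*5356 = 5356)
3349187/a(1765, -921) + 4110734/q = 3349187/(-889) + 4110734/5356 = 3349187*(-1/889) + 4110734*(1/5356) = -3349187/889 + 2055367/2678 = -7141901523/2380742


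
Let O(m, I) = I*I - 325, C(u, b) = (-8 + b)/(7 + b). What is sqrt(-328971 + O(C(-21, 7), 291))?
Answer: I*sqrt(244615) ≈ 494.59*I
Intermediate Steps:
C(u, b) = (-8 + b)/(7 + b)
O(m, I) = -325 + I**2 (O(m, I) = I**2 - 325 = -325 + I**2)
sqrt(-328971 + O(C(-21, 7), 291)) = sqrt(-328971 + (-325 + 291**2)) = sqrt(-328971 + (-325 + 84681)) = sqrt(-328971 + 84356) = sqrt(-244615) = I*sqrt(244615)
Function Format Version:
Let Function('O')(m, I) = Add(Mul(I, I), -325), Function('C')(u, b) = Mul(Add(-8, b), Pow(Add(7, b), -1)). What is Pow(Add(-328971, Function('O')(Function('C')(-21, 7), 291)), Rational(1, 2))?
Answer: Mul(I, Pow(244615, Rational(1, 2))) ≈ Mul(494.59, I)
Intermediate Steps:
Function('C')(u, b) = Mul(Pow(Add(7, b), -1), Add(-8, b))
Function('O')(m, I) = Add(-325, Pow(I, 2)) (Function('O')(m, I) = Add(Pow(I, 2), -325) = Add(-325, Pow(I, 2)))
Pow(Add(-328971, Function('O')(Function('C')(-21, 7), 291)), Rational(1, 2)) = Pow(Add(-328971, Add(-325, Pow(291, 2))), Rational(1, 2)) = Pow(Add(-328971, Add(-325, 84681)), Rational(1, 2)) = Pow(Add(-328971, 84356), Rational(1, 2)) = Pow(-244615, Rational(1, 2)) = Mul(I, Pow(244615, Rational(1, 2)))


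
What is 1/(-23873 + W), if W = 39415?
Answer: 1/15542 ≈ 6.4342e-5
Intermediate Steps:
1/(-23873 + W) = 1/(-23873 + 39415) = 1/15542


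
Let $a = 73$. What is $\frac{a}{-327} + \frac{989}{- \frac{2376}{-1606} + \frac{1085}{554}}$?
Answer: $\frac{13068914425}{45465099} \approx 287.45$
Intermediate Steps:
$\frac{a}{-327} + \frac{989}{- \frac{2376}{-1606} + \frac{1085}{554}} = \frac{73}{-327} + \frac{989}{- \frac{2376}{-1606} + \frac{1085}{554}} = 73 \left(- \frac{1}{327}\right) + \frac{989}{\left(-2376\right) \left(- \frac{1}{1606}\right) + 1085 \cdot \frac{1}{554}} = - \frac{73}{327} + \frac{989}{\frac{108}{73} + \frac{1085}{554}} = - \frac{73}{327} + \frac{989}{\frac{139037}{40442}} = - \frac{73}{327} + 989 \cdot \frac{40442}{139037} = - \frac{73}{327} + \frac{39997138}{139037} = \frac{13068914425}{45465099}$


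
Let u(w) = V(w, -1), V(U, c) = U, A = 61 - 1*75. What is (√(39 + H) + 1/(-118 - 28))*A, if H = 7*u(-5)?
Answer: -2037/73 ≈ -27.904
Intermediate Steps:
A = -14 (A = 61 - 75 = -14)
u(w) = w
H = -35 (H = 7*(-5) = -35)
(√(39 + H) + 1/(-118 - 28))*A = (√(39 - 35) + 1/(-118 - 28))*(-14) = (√4 + 1/(-146))*(-14) = (2 - 1/146)*(-14) = (291/146)*(-14) = -2037/73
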